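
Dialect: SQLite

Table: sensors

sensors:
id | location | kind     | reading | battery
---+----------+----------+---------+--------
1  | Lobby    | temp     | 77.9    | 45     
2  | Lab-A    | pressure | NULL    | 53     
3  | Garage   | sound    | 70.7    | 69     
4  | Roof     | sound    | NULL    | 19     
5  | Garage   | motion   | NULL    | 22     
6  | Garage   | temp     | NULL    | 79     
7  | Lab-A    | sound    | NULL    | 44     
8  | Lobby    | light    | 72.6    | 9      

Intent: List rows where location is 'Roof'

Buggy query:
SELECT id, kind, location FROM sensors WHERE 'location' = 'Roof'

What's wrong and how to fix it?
Bug: 'location' in single quotes is a string literal, not the column; the comparison is literal-vs-literal and never true

Fix: Remove the quotes around the column name (or use double quotes for an identifier)

Corrected query:
SELECT id, kind, location FROM sensors WHERE location = 'Roof'

Result:
id | kind  | location
---+-------+---------
4  | sound | Roof    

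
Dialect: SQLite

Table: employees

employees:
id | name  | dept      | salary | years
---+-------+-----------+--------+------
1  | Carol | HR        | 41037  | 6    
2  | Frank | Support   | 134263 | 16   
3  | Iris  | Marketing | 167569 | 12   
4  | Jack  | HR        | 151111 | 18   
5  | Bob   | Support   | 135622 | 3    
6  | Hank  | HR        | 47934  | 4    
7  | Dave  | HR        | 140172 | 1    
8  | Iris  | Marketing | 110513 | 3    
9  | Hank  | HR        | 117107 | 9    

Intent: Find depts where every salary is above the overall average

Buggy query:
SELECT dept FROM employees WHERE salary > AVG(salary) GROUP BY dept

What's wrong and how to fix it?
Bug: WHERE evaluates per row before aggregation, so AVG() is unavailable

Fix: Compute the overall average in a scalar subquery and compare each group's MIN against it in HAVING

Corrected query:
SELECT dept FROM employees GROUP BY dept HAVING MIN(salary) > (SELECT AVG(salary) FROM employees)

Result:
dept   
-------
Support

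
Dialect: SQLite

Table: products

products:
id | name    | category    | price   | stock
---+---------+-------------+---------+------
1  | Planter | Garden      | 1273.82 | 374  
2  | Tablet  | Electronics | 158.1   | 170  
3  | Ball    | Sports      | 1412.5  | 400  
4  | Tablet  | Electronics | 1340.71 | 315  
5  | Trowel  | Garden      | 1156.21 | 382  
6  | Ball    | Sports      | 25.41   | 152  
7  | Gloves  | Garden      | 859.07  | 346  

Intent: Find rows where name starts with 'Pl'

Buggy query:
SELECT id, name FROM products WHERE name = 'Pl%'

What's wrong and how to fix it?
Bug: Wildcards only work with LIKE; '=' treats '%' as a literal character

Fix: Replace '=' with LIKE so 'Pl%' is treated as a pattern

Corrected query:
SELECT id, name FROM products WHERE name LIKE 'Pl%'

Result:
id | name   
---+--------
1  | Planter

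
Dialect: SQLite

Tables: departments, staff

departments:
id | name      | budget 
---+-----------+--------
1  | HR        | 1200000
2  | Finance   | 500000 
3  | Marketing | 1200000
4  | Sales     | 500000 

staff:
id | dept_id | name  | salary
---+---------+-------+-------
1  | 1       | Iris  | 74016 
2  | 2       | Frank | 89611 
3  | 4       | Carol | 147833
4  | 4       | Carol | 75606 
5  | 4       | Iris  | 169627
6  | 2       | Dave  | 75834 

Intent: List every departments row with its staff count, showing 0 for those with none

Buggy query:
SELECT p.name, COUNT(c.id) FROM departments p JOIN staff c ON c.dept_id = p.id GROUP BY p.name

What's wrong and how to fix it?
Bug: An inner join excludes parents with zero children

Fix: Switch to LEFT JOIN to retain unmatched parent rows

Corrected query:
SELECT p.name, COUNT(c.id) FROM departments p LEFT JOIN staff c ON c.dept_id = p.id GROUP BY p.name

Result:
name      | COUNT(c.id)
----------+------------
Finance   | 2          
HR        | 1          
Marketing | 0          
Sales     | 3          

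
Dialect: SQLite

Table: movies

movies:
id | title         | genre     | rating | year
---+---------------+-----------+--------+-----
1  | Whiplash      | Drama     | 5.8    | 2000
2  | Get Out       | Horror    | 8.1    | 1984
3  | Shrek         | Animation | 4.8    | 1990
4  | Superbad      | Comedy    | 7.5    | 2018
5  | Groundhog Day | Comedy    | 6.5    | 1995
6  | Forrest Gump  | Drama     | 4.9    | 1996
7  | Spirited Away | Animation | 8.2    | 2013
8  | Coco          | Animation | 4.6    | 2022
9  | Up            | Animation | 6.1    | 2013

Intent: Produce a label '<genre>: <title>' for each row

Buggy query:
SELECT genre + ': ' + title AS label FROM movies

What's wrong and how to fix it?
Bug: SQLite uses || for string concatenation; + coerces text to numbers (yielding 0)

Fix: Replace + with || to concatenate text

Corrected query:
SELECT genre || ': ' || title AS label FROM movies

Result:
label                   
------------------------
Drama: Whiplash         
Horror: Get Out         
Animation: Shrek        
Comedy: Superbad        
Comedy: Groundhog Day   
Drama: Forrest Gump     
Animation: Spirited Away
Animation: Coco         
Animation: Up           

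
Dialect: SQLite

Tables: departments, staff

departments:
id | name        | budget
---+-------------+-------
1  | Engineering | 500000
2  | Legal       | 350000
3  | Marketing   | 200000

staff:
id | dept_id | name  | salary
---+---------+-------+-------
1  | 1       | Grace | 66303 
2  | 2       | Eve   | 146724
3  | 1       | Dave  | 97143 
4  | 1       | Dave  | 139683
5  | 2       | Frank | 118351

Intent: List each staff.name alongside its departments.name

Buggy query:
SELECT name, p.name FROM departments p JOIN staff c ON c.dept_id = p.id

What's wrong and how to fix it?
Bug: Both tables have a 'name' column; the unqualified reference is ambiguous

Fix: Qualify the column with its table alias (c.name)

Corrected query:
SELECT c.name, p.name FROM departments p JOIN staff c ON c.dept_id = p.id

Result:
name  | name       
------+------------
Grace | Engineering
Eve   | Legal      
Dave  | Engineering
Dave  | Engineering
Frank | Legal      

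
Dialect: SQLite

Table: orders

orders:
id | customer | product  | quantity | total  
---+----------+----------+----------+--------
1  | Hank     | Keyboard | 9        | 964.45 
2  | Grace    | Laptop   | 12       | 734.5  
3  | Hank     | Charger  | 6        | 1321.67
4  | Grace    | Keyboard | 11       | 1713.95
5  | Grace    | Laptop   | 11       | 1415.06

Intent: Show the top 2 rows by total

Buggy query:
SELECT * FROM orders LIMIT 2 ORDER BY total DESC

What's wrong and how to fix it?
Bug: LIMIT must come after ORDER BY

Fix: Sort with ORDER BY, then apply LIMIT

Corrected query:
SELECT * FROM orders ORDER BY total DESC LIMIT 2

Result:
id | customer | product  | quantity | total  
---+----------+----------+----------+--------
4  | Grace    | Keyboard | 11       | 1713.95
5  | Grace    | Laptop   | 11       | 1415.06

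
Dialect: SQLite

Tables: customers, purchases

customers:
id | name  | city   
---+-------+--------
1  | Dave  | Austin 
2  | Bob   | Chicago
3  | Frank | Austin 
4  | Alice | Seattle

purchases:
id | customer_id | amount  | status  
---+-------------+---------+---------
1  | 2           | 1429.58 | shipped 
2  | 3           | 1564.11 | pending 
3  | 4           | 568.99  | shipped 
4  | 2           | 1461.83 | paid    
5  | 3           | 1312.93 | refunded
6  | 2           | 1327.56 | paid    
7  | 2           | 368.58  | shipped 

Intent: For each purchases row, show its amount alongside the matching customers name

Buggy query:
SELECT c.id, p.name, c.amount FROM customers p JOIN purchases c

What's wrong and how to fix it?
Bug: Missing join condition: each purchases row is matched to all customers rows instead of just its own

Fix: Add ON c.customer_id = p.id to the JOIN

Corrected query:
SELECT c.id, p.name, c.amount FROM customers p JOIN purchases c ON c.customer_id = p.id

Result:
id | name  | amount 
---+-------+--------
1  | Bob   | 1429.58
2  | Frank | 1564.11
3  | Alice | 568.99 
4  | Bob   | 1461.83
5  | Frank | 1312.93
6  | Bob   | 1327.56
7  | Bob   | 368.58 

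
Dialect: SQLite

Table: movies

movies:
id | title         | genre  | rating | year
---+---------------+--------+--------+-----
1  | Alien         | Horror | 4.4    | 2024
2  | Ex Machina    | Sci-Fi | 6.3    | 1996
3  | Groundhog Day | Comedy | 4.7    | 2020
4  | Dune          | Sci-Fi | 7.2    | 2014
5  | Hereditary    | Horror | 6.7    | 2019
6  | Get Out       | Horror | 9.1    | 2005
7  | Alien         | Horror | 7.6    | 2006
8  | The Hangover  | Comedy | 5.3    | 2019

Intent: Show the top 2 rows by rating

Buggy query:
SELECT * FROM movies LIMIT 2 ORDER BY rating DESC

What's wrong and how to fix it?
Bug: LIMIT must come after ORDER BY

Fix: Swap the clauses: ORDER BY first, then LIMIT

Corrected query:
SELECT * FROM movies ORDER BY rating DESC LIMIT 2

Result:
id | title   | genre  | rating | year
---+---------+--------+--------+-----
6  | Get Out | Horror | 9.1    | 2005
7  | Alien   | Horror | 7.6    | 2006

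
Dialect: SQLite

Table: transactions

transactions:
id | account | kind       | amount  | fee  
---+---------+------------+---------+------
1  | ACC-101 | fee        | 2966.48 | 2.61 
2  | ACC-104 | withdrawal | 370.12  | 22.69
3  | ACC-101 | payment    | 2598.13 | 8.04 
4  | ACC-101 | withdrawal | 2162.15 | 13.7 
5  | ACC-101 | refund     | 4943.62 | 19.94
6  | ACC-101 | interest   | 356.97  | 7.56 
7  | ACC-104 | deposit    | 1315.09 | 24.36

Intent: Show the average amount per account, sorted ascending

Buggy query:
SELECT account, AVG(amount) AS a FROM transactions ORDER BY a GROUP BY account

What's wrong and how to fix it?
Bug: GROUP BY must precede ORDER BY

Fix: Move ORDER BY to the end, after GROUP BY

Corrected query:
SELECT account, AVG(amount) AS a FROM transactions GROUP BY account ORDER BY a

Result:
account | a      
--------+--------
ACC-104 | 842.605
ACC-101 | 2605.47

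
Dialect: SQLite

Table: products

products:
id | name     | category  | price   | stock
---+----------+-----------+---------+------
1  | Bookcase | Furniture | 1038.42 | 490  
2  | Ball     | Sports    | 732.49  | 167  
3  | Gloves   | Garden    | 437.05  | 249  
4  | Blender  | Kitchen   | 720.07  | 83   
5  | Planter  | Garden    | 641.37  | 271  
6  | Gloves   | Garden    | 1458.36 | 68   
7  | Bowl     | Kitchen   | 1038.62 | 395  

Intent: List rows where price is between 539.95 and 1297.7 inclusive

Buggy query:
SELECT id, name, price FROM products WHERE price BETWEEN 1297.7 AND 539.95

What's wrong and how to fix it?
Bug: The bounds are reversed; BETWEEN a AND b requires a <= b to match anything

Fix: Swap the bounds so the smaller value comes first

Corrected query:
SELECT id, name, price FROM products WHERE price BETWEEN 539.95 AND 1297.7

Result:
id | name     | price  
---+----------+--------
1  | Bookcase | 1038.42
2  | Ball     | 732.49 
4  | Blender  | 720.07 
5  | Planter  | 641.37 
7  | Bowl     | 1038.62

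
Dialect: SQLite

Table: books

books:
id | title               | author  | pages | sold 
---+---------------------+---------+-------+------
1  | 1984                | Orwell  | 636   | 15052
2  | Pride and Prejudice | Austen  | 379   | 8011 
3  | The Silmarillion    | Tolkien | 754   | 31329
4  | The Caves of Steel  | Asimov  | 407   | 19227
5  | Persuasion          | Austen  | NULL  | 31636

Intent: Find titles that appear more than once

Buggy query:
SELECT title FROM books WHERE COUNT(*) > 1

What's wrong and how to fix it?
Bug: WHERE can't reference COUNT(*); aggregates are computed after WHERE

Fix: GROUP BY title, then filter groups with HAVING COUNT(*) > 1

Corrected query:
SELECT title FROM books GROUP BY title HAVING COUNT(*) > 1

Result:
(no rows)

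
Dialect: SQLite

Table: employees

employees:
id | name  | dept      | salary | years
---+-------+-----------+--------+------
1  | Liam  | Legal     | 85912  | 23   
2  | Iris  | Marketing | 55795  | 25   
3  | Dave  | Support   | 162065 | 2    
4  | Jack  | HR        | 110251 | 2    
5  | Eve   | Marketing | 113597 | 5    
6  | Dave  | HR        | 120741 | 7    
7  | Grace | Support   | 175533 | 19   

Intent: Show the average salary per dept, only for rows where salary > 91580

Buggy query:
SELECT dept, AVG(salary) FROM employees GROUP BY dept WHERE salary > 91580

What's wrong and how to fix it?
Bug: Row-level WHERE must come before GROUP BY in the clause order

Fix: Place WHERE between FROM and GROUP BY

Corrected query:
SELECT dept, AVG(salary) FROM employees WHERE salary > 91580 GROUP BY dept

Result:
dept      | AVG(salary)
----------+------------
HR        | 115496     
Marketing | 113597     
Support   | 168799     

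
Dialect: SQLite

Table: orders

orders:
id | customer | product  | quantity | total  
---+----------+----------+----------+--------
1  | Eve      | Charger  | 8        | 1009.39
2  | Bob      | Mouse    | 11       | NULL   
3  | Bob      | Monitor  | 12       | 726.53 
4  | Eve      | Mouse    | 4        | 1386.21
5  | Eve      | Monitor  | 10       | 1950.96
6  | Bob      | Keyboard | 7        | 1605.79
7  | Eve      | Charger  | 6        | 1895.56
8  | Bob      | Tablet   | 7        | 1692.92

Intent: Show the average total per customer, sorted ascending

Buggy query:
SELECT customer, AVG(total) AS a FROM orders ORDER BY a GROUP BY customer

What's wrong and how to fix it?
Bug: GROUP BY must precede ORDER BY

Fix: Move ORDER BY to the end, after GROUP BY

Corrected query:
SELECT customer, AVG(total) AS a FROM orders GROUP BY customer ORDER BY a

Result:
customer | a          
---------+------------
Bob      | 1341.746667
Eve      | 1560.53    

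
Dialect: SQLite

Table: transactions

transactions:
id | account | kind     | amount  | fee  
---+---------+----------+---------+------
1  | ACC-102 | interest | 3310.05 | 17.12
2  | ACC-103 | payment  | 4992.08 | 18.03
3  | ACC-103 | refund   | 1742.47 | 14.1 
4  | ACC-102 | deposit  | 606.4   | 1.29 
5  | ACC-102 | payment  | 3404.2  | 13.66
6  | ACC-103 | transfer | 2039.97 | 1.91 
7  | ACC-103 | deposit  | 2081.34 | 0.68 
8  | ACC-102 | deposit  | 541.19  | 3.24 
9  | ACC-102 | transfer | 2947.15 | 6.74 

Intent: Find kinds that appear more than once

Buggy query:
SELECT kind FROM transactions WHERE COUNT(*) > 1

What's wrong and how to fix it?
Bug: WHERE can't reference COUNT(*); aggregates are computed after WHERE

Fix: GROUP BY kind, then filter groups with HAVING COUNT(*) > 1

Corrected query:
SELECT kind FROM transactions GROUP BY kind HAVING COUNT(*) > 1

Result:
kind    
--------
deposit 
payment 
transfer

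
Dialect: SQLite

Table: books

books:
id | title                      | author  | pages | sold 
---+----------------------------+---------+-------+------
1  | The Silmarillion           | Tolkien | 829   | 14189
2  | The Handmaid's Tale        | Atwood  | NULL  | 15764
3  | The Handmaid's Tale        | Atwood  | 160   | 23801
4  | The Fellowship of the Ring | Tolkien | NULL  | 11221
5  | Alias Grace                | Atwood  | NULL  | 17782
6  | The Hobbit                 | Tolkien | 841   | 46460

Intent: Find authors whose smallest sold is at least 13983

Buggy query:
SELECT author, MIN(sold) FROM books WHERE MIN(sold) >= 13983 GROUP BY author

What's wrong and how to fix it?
Bug: Aggregates like MIN are computed per group after WHERE runs

Fix: Replace WHERE with HAVING after the GROUP BY

Corrected query:
SELECT author, MIN(sold) FROM books GROUP BY author HAVING MIN(sold) >= 13983

Result:
author | MIN(sold)
-------+----------
Atwood | 15764    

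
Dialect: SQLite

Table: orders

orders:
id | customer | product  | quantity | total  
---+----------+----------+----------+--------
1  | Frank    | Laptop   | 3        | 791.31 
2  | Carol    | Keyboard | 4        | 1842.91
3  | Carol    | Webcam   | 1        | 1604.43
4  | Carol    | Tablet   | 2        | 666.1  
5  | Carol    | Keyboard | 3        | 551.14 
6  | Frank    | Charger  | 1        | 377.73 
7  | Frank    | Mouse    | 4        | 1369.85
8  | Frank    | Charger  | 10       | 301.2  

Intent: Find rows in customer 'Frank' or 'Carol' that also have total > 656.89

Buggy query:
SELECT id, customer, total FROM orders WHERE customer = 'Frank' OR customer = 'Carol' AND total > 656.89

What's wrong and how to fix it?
Bug: AND binds tighter than OR, so this parses as customer = 'Frank' OR (customer = 'Carol' AND total > 656.89)

Fix: Group the OR with parentheses (or use IN), then AND the threshold

Corrected query:
SELECT id, customer, total FROM orders WHERE (customer = 'Frank' OR customer = 'Carol') AND total > 656.89

Result:
id | customer | total  
---+----------+--------
1  | Frank    | 791.31 
2  | Carol    | 1842.91
3  | Carol    | 1604.43
4  | Carol    | 666.1  
7  | Frank    | 1369.85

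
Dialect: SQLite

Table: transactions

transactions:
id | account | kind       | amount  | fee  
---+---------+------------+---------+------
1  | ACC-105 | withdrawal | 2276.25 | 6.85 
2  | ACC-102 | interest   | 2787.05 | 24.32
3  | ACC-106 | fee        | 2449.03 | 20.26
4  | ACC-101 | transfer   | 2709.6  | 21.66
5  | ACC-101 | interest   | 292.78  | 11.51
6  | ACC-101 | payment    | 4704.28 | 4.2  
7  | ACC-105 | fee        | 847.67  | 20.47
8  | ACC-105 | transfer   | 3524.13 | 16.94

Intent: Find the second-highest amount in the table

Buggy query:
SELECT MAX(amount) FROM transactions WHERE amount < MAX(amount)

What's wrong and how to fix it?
Bug: MAX(amount) on the right of the comparison is an aggregate-in-WHERE error

Fix: Put the inner MAX in a scalar subquery

Corrected query:
SELECT MAX(amount) FROM transactions WHERE amount < (SELECT MAX(amount) FROM transactions)

Result:
MAX(amount)
-----------
3524.13    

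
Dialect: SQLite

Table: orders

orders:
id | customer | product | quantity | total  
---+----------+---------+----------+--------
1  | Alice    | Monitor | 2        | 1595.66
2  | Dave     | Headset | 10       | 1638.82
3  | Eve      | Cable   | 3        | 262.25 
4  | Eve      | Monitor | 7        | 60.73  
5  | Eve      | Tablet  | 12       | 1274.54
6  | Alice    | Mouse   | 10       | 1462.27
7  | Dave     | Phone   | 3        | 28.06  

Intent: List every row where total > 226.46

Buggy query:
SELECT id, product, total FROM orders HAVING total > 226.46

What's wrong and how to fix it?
Bug: HAVING filters the output of aggregation, but this query has no GROUP BY and no aggregate functions, so SQLite rejects it (HAVING clause on a non-aggregate query); the condition here is per row

Fix: Use WHERE for row-level filtering

Corrected query:
SELECT id, product, total FROM orders WHERE total > 226.46

Result:
id | product | total  
---+---------+--------
1  | Monitor | 1595.66
2  | Headset | 1638.82
3  | Cable   | 262.25 
5  | Tablet  | 1274.54
6  | Mouse   | 1462.27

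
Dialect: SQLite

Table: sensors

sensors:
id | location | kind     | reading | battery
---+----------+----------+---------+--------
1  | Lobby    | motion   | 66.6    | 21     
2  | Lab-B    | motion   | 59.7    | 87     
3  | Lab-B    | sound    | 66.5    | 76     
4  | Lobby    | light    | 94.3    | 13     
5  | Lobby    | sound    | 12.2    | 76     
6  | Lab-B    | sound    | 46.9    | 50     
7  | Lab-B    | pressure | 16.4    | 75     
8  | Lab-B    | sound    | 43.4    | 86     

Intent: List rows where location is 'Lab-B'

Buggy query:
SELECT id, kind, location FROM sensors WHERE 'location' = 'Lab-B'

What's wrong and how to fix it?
Bug: 'location' in single quotes is a string literal, not the column; the comparison is literal-vs-literal and never true

Fix: Remove the quotes around the column name (or use double quotes for an identifier)

Corrected query:
SELECT id, kind, location FROM sensors WHERE location = 'Lab-B'

Result:
id | kind     | location
---+----------+---------
2  | motion   | Lab-B   
3  | sound    | Lab-B   
6  | sound    | Lab-B   
7  | pressure | Lab-B   
8  | sound    | Lab-B   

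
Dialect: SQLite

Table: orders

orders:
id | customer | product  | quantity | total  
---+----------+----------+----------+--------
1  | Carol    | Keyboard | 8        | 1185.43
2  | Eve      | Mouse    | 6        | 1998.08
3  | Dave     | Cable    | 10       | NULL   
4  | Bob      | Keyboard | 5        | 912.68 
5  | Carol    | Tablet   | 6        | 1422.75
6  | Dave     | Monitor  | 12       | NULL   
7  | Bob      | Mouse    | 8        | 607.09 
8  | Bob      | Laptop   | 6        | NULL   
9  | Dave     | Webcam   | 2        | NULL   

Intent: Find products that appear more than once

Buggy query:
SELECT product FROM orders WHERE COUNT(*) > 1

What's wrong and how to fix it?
Bug: WHERE can't reference COUNT(*); aggregates are computed after WHERE

Fix: Group first, then use HAVING for the count condition

Corrected query:
SELECT product FROM orders GROUP BY product HAVING COUNT(*) > 1

Result:
product 
--------
Keyboard
Mouse   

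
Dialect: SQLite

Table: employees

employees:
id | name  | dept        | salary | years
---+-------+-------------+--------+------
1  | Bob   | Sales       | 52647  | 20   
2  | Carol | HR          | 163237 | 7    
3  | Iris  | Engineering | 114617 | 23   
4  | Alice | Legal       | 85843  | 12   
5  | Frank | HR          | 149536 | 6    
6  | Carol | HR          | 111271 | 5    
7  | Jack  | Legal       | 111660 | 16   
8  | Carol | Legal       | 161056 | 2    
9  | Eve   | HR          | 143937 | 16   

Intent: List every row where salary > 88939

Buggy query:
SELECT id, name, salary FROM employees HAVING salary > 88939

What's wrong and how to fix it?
Bug: HAVING filters the output of aggregation, but this query has no GROUP BY and no aggregate functions, so SQLite rejects it (HAVING clause on a non-aggregate query); the condition here is per row

Fix: Use WHERE for row-level filtering

Corrected query:
SELECT id, name, salary FROM employees WHERE salary > 88939

Result:
id | name  | salary
---+-------+-------
2  | Carol | 163237
3  | Iris  | 114617
5  | Frank | 149536
6  | Carol | 111271
7  | Jack  | 111660
8  | Carol | 161056
9  | Eve   | 143937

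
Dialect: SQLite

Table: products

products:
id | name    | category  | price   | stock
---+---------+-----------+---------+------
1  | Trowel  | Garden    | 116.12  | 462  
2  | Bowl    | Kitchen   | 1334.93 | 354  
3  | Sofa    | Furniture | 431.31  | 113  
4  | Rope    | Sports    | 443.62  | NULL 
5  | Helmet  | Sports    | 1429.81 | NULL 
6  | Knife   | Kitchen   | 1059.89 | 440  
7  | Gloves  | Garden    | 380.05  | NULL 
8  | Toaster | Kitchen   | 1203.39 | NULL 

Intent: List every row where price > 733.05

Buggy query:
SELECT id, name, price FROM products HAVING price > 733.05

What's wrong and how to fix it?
Bug: This is a non-aggregate query (no GROUP BY, no aggregates), so in SQLite the HAVING clause is invalid here; a row-level condition belongs in WHERE

Fix: Replace HAVING with WHERE since the condition applies to individual rows

Corrected query:
SELECT id, name, price FROM products WHERE price > 733.05

Result:
id | name    | price  
---+---------+--------
2  | Bowl    | 1334.93
5  | Helmet  | 1429.81
6  | Knife   | 1059.89
8  | Toaster | 1203.39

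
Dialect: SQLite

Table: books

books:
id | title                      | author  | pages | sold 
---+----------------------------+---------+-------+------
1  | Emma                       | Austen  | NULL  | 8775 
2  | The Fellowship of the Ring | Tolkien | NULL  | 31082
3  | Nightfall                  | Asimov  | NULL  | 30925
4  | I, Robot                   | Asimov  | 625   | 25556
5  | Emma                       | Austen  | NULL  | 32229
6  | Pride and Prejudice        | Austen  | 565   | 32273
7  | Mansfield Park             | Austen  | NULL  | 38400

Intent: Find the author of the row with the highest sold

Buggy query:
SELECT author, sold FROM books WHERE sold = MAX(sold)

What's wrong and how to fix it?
Bug: MAX(sold) is an aggregate and cannot be used directly in WHERE

Fix: Wrap MAX in a scalar subquery so WHERE compares against a single value

Corrected query:
SELECT author, sold FROM books WHERE sold = (SELECT MAX(sold) FROM books)

Result:
author | sold 
-------+------
Austen | 38400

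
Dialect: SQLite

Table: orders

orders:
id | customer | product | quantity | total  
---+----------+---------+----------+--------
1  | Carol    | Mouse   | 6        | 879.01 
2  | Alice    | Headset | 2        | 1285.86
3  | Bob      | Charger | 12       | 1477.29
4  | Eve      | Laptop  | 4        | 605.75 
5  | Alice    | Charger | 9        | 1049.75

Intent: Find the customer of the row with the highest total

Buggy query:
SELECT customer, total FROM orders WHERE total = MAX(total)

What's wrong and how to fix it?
Bug: MAX(total) is an aggregate and cannot be used directly in WHERE

Fix: Wrap MAX in a scalar subquery so WHERE compares against a single value

Corrected query:
SELECT customer, total FROM orders WHERE total = (SELECT MAX(total) FROM orders)

Result:
customer | total  
---------+--------
Bob      | 1477.29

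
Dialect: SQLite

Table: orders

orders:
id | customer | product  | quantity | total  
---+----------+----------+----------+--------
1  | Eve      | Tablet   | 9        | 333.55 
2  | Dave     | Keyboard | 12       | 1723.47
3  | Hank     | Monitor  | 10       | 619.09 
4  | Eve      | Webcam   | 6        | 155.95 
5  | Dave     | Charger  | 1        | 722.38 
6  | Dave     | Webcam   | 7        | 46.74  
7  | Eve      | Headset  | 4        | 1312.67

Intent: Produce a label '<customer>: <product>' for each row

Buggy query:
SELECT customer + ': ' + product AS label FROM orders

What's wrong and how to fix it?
Bug: '+' is numeric addition; on text columns SQLite converts them to 0 instead of concatenating

Fix: Use the || operator for string concatenation

Corrected query:
SELECT customer || ': ' || product AS label FROM orders

Result:
label         
--------------
Eve: Tablet   
Dave: Keyboard
Hank: Monitor 
Eve: Webcam   
Dave: Charger 
Dave: Webcam  
Eve: Headset  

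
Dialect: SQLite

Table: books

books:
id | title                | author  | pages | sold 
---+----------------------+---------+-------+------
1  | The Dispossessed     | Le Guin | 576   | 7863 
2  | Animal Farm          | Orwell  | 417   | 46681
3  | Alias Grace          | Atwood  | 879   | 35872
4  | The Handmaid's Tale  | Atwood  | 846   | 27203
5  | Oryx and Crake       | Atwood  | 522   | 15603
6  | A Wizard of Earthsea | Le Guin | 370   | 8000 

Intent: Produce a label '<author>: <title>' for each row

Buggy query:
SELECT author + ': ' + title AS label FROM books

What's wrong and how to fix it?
Bug: '+' is numeric addition; on text columns SQLite converts them to 0 instead of concatenating

Fix: Replace + with || to concatenate text

Corrected query:
SELECT author || ': ' || title AS label FROM books

Result:
label                        
-----------------------------
Le Guin: The Dispossessed    
Orwell: Animal Farm          
Atwood: Alias Grace          
Atwood: The Handmaid's Tale  
Atwood: Oryx and Crake       
Le Guin: A Wizard of Earthsea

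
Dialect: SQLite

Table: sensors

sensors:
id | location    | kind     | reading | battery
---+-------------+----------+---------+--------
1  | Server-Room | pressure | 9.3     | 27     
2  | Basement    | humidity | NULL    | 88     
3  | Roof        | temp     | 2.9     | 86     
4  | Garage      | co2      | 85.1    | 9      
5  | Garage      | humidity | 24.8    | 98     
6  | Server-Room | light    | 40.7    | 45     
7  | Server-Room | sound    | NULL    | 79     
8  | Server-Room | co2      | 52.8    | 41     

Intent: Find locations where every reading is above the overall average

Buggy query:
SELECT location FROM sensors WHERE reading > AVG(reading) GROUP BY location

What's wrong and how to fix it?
Bug: AVG() is an aggregate; it can't sit directly in WHERE

Fix: Compute the overall average in a scalar subquery and compare each group's MIN against it in HAVING

Corrected query:
SELECT location FROM sensors GROUP BY location HAVING MIN(reading) > (SELECT AVG(reading) FROM sensors)

Result:
(no rows)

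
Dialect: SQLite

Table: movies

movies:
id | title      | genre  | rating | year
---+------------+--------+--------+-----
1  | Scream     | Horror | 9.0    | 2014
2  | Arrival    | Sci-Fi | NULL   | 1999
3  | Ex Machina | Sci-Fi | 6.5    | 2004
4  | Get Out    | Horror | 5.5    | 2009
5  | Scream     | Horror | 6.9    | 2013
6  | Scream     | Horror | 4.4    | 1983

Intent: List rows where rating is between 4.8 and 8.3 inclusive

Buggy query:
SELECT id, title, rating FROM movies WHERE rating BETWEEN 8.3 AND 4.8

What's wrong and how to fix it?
Bug: The bounds are reversed; BETWEEN a AND b requires a <= b to match anything

Fix: Write BETWEEN 4.8 AND 8.3

Corrected query:
SELECT id, title, rating FROM movies WHERE rating BETWEEN 4.8 AND 8.3

Result:
id | title      | rating
---+------------+-------
3  | Ex Machina | 6.5   
4  | Get Out    | 5.5   
5  | Scream     | 6.9   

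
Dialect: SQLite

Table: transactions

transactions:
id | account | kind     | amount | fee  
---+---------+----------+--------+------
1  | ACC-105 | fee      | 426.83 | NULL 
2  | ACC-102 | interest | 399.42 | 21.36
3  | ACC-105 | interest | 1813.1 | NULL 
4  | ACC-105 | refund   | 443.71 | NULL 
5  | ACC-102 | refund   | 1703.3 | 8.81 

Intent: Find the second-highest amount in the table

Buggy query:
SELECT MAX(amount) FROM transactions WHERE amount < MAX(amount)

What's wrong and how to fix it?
Bug: The inner MAX is an aggregate inside WHERE, which is not allowed

Fix: Compute the overall MAX in a subquery, then take MAX of rows below it

Corrected query:
SELECT MAX(amount) FROM transactions WHERE amount < (SELECT MAX(amount) FROM transactions)

Result:
MAX(amount)
-----------
1703.3     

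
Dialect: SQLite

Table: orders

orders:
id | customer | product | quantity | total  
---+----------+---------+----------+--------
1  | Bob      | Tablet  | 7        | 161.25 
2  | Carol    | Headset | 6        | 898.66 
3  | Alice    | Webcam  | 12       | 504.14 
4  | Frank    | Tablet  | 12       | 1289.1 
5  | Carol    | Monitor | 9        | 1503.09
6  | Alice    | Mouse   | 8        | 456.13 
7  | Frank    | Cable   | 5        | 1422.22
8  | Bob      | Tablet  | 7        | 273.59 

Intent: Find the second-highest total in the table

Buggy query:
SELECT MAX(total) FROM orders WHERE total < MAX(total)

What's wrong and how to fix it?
Bug: MAX(total) on the right of the comparison is an aggregate-in-WHERE error

Fix: Compute the overall MAX in a subquery, then take MAX of rows below it

Corrected query:
SELECT MAX(total) FROM orders WHERE total < (SELECT MAX(total) FROM orders)

Result:
MAX(total)
----------
1422.22   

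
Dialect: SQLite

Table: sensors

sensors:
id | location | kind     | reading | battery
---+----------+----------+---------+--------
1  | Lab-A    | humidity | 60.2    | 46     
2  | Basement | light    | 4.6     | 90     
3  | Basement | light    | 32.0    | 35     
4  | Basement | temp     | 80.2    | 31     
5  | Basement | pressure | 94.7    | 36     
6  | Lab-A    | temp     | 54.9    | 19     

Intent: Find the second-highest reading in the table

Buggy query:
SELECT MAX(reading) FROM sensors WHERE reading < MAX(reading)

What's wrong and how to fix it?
Bug: MAX(reading) on the right of the comparison is an aggregate-in-WHERE error

Fix: Put the inner MAX in a scalar subquery

Corrected query:
SELECT MAX(reading) FROM sensors WHERE reading < (SELECT MAX(reading) FROM sensors)

Result:
MAX(reading)
------------
80.2        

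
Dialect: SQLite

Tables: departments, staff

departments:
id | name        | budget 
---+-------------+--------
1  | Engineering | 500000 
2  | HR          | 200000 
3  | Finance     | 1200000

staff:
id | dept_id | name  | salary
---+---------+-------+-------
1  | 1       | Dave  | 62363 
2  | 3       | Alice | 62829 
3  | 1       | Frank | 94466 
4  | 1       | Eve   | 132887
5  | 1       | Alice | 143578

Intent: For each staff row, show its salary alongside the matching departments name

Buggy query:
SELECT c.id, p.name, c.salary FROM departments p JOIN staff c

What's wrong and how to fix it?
Bug: JOIN with no ON clause produces a cartesian product; every staff row pairs with every departments row

Fix: Add ON c.dept_id = p.id to the JOIN

Corrected query:
SELECT c.id, p.name, c.salary FROM departments p JOIN staff c ON c.dept_id = p.id

Result:
id | name        | salary
---+-------------+-------
1  | Engineering | 62363 
2  | Finance     | 62829 
3  | Engineering | 94466 
4  | Engineering | 132887
5  | Engineering | 143578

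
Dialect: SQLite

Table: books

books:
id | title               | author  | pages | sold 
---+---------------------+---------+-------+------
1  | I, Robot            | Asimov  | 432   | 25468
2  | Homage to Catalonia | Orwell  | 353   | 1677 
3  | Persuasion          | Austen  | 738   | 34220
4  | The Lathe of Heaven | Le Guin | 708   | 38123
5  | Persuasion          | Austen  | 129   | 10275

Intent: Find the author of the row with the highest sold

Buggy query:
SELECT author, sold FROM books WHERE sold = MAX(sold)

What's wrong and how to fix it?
Bug: WHERE is evaluated per row; an aggregate over the whole table isn't defined there

Fix: Wrap MAX in a scalar subquery so WHERE compares against a single value

Corrected query:
SELECT author, sold FROM books WHERE sold = (SELECT MAX(sold) FROM books)

Result:
author  | sold 
--------+------
Le Guin | 38123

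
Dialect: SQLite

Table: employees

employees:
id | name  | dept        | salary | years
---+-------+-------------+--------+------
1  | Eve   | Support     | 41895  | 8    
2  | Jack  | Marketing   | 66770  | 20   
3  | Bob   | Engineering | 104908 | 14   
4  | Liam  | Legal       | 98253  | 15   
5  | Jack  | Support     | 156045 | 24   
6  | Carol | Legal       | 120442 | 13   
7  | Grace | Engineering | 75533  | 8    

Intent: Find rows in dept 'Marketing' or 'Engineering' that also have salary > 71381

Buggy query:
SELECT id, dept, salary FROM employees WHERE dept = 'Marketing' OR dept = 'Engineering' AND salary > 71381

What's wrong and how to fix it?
Bug: AND binds tighter than OR, so this parses as dept = 'Marketing' OR (dept = 'Engineering' AND salary > 71381)

Fix: Add parentheses around the OR so the AND applies to both alternatives

Corrected query:
SELECT id, dept, salary FROM employees WHERE (dept = 'Marketing' OR dept = 'Engineering') AND salary > 71381

Result:
id | dept        | salary
---+-------------+-------
3  | Engineering | 104908
7  | Engineering | 75533 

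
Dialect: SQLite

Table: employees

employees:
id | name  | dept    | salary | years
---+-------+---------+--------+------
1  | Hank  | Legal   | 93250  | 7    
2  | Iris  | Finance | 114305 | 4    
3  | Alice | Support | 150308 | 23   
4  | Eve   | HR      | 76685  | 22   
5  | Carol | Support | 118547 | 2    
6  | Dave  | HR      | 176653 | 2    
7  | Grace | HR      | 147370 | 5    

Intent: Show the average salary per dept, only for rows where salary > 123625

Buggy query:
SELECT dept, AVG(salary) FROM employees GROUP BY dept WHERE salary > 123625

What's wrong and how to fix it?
Bug: WHERE cannot follow GROUP BY

Fix: Place WHERE between FROM and GROUP BY

Corrected query:
SELECT dept, AVG(salary) FROM employees WHERE salary > 123625 GROUP BY dept

Result:
dept    | AVG(salary)
--------+------------
HR      | 162011.5   
Support | 150308     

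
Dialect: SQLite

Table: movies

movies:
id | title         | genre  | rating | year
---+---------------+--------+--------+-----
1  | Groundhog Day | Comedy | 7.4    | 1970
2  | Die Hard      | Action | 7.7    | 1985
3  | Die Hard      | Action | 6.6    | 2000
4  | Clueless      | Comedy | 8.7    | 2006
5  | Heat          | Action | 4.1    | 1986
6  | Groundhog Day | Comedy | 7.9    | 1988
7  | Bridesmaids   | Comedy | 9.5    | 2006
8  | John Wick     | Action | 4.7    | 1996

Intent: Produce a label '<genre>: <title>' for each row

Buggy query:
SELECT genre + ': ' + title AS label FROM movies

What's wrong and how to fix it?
Bug: SQLite uses || for string concatenation; + coerces text to numbers (yielding 0)

Fix: Use the || operator for string concatenation

Corrected query:
SELECT genre || ': ' || title AS label FROM movies

Result:
label                
---------------------
Comedy: Groundhog Day
Action: Die Hard     
Action: Die Hard     
Comedy: Clueless     
Action: Heat         
Comedy: Groundhog Day
Comedy: Bridesmaids  
Action: John Wick    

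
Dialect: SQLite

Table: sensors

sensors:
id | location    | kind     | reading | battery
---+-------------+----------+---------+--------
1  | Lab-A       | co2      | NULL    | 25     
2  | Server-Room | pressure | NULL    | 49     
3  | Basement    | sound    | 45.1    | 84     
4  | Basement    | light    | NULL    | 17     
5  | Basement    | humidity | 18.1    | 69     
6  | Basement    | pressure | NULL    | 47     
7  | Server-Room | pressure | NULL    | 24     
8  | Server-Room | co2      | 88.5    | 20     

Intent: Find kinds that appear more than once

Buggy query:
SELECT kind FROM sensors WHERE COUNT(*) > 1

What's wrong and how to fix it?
Bug: COUNT(*) is an aggregate and cannot be used in WHERE

Fix: Group first, then use HAVING for the count condition

Corrected query:
SELECT kind FROM sensors GROUP BY kind HAVING COUNT(*) > 1

Result:
kind    
--------
co2     
pressure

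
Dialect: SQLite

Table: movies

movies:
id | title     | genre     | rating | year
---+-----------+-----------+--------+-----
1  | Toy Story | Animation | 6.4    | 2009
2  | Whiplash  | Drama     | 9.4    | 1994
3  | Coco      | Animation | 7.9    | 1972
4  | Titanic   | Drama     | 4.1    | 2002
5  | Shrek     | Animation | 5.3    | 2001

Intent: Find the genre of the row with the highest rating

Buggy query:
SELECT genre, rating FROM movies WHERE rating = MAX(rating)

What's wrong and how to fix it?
Bug: WHERE is evaluated per row; an aggregate over the whole table isn't defined there

Fix: Wrap MAX in a scalar subquery so WHERE compares against a single value

Corrected query:
SELECT genre, rating FROM movies WHERE rating = (SELECT MAX(rating) FROM movies)

Result:
genre | rating
------+-------
Drama | 9.4   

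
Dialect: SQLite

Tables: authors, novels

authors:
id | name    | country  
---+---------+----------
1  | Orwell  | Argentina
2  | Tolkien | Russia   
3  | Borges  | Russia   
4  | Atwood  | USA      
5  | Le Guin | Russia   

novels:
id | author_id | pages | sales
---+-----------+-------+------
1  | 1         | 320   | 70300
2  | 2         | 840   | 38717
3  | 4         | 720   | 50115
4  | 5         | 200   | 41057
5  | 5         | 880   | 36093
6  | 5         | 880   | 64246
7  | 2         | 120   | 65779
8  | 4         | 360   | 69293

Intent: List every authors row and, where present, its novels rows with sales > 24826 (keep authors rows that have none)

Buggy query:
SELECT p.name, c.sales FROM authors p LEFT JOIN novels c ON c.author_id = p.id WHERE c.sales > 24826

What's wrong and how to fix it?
Bug: A WHERE condition on the right-hand table after LEFT JOIN drops unmatched parents

Fix: Put 'c.sales > 24826' in the JOIN's ON clause instead of WHERE

Corrected query:
SELECT p.name, c.sales FROM authors p LEFT JOIN novels c ON c.author_id = p.id AND c.sales > 24826

Result:
name    | sales
--------+------
Orwell  | 70300
Tolkien | 38717
Tolkien | 65779
Borges  | NULL 
Atwood  | 50115
Atwood  | 69293
Le Guin | 36093
Le Guin | 41057
Le Guin | 64246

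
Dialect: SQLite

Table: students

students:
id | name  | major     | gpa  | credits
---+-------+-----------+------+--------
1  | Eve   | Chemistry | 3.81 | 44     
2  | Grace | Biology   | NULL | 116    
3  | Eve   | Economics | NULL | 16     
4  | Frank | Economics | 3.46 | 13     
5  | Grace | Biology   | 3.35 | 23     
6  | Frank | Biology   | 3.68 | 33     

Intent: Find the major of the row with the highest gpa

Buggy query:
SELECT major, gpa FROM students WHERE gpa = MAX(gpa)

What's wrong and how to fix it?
Bug: WHERE is evaluated per row; an aggregate over the whole table isn't defined there

Fix: Use a subquery: WHERE gpa = (SELECT MAX(gpa) FROM students)

Corrected query:
SELECT major, gpa FROM students WHERE gpa = (SELECT MAX(gpa) FROM students)

Result:
major     | gpa 
----------+-----
Chemistry | 3.81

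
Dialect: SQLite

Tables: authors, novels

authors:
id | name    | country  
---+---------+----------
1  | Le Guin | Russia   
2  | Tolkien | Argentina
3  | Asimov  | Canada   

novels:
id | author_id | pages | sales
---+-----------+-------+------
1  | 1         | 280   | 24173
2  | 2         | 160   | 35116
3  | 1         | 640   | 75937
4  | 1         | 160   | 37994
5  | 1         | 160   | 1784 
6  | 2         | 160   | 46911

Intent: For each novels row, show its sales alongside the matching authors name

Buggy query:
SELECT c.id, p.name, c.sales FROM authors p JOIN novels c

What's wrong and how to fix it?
Bug: Missing join condition: each novels row is matched to all authors rows instead of just its own

Fix: Add ON c.author_id = p.id to the JOIN

Corrected query:
SELECT c.id, p.name, c.sales FROM authors p JOIN novels c ON c.author_id = p.id

Result:
id | name    | sales
---+---------+------
1  | Le Guin | 24173
2  | Tolkien | 35116
3  | Le Guin | 75937
4  | Le Guin | 37994
5  | Le Guin | 1784 
6  | Tolkien | 46911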